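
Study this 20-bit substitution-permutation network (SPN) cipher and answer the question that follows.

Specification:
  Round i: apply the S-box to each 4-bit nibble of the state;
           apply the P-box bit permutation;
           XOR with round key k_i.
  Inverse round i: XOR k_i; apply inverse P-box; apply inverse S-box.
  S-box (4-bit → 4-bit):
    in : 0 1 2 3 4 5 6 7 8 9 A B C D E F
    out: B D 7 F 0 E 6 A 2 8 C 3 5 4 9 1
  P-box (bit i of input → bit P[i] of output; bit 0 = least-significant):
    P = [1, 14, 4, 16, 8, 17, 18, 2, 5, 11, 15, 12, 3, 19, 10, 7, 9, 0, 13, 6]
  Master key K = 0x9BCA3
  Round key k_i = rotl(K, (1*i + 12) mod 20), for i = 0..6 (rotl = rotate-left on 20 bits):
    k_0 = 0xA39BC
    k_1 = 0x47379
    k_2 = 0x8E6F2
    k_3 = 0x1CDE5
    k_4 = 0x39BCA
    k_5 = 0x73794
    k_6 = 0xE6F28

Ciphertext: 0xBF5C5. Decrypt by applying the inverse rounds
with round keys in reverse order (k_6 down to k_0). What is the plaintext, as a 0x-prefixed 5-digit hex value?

0x1C720

s_0 = ciphertext = 0xBF5C5
s_1 = InvRound(s_0, k_6) = 0x0E3A9
s_2 = InvRound(s_1, k_5) = 0x8C155
s_3 = InvRound(s_2, k_4) = 0xB0773
s_4 = InvRound(s_3, k_3) = 0xF7672
s_5 = InvRound(s_4, k_2) = 0x49A69
s_6 = InvRound(s_5, k_1) = 0xD46F6
s_7 = InvRound(s_6, k_0) = 0x1C720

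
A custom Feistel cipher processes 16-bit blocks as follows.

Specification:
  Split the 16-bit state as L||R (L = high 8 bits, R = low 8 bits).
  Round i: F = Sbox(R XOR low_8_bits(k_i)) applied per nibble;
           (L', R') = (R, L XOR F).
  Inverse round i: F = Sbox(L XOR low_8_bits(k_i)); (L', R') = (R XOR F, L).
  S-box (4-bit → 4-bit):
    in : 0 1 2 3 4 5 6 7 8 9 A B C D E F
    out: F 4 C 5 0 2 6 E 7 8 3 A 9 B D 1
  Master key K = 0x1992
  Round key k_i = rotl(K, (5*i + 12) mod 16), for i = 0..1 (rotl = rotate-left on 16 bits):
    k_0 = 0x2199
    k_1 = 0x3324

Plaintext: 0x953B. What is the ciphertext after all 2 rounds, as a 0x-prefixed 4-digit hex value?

0xA940

s_0 = plaintext = 0x953B
s_1 = Round(s_0, k_0) = 0x3BA9
s_2 = Round(s_1, k_1) = 0xA940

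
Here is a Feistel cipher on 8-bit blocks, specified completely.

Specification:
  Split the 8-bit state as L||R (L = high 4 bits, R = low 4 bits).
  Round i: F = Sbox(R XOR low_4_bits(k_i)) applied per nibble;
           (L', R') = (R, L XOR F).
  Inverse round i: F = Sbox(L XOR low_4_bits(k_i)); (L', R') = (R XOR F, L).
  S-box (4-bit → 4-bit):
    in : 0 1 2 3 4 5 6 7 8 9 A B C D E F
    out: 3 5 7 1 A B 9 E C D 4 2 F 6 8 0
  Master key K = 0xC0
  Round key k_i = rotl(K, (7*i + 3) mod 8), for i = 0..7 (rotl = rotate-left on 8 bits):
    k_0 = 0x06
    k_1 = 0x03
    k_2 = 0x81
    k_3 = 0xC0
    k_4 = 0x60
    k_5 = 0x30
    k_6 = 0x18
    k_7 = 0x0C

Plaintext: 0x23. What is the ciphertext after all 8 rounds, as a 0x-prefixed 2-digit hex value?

s_0 = plaintext = 0x23
s_1 = Round(s_0, k_0) = 0x39
s_2 = Round(s_1, k_1) = 0x97
s_3 = Round(s_2, k_2) = 0x70
s_4 = Round(s_3, k_3) = 0x04
s_5 = Round(s_4, k_4) = 0x4A
s_6 = Round(s_5, k_5) = 0xA0
s_7 = Round(s_6, k_6) = 0x06
s_8 = Round(s_7, k_7) = 0x64

0x64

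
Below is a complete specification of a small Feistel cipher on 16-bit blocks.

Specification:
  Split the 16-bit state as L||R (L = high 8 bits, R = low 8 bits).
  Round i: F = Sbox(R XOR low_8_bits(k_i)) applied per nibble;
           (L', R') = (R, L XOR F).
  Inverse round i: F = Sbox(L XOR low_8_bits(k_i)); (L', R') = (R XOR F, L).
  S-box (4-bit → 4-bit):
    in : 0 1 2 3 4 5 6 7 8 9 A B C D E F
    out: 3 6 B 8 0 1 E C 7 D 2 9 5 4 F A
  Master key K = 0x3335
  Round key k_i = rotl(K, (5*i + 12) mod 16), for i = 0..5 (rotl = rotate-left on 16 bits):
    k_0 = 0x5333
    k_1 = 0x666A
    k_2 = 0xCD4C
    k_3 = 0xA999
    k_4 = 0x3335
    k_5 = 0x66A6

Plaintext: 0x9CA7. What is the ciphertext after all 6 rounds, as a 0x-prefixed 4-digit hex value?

0x98C6

s_0 = plaintext = 0x9CA7
s_1 = Round(s_0, k_0) = 0xA74C
s_2 = Round(s_1, k_1) = 0x4C19
s_3 = Round(s_2, k_2) = 0x195D
s_4 = Round(s_3, k_3) = 0x5D49
s_5 = Round(s_4, k_4) = 0x4998
s_6 = Round(s_5, k_5) = 0x98C6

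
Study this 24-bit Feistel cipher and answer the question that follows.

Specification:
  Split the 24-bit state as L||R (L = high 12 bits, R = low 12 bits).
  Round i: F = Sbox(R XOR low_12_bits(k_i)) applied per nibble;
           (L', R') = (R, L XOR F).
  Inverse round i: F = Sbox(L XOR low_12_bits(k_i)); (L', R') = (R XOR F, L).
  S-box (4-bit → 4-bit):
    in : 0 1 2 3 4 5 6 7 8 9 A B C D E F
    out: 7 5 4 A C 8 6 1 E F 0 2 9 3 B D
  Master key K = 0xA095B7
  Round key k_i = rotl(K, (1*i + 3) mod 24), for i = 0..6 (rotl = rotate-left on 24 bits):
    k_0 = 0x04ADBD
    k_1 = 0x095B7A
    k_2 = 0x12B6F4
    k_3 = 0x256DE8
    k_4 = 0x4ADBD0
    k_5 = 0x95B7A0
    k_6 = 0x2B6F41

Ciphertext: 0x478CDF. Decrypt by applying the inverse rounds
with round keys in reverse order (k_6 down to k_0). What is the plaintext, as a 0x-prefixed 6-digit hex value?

0xEC86B4

s_0 = ciphertext = 0x478CDF
s_1 = InvRound(s_0, k_6) = 0xE70478
s_2 = InvRound(s_1, k_5) = 0xB4FE70
s_3 = InvRound(s_2, k_4) = 0x98DB4F
s_4 = InvRound(s_3, k_3) = 0x72798D
s_5 = InvRound(s_4, k_2) = 0xCB7727
s_6 = InvRound(s_5, k_1) = 0x6B4CB7
s_7 = InvRound(s_6, k_0) = 0xEC86B4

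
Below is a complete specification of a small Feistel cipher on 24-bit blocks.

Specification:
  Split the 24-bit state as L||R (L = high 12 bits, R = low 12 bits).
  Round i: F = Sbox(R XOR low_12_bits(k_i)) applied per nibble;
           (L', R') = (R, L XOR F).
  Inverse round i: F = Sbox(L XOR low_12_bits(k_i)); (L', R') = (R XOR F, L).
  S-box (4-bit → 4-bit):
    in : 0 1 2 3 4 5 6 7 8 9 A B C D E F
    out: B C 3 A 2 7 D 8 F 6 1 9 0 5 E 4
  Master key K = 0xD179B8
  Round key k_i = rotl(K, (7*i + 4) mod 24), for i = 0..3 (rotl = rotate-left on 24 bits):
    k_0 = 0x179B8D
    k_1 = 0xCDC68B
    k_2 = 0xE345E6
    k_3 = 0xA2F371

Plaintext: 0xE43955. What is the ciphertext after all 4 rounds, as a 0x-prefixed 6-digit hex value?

s_0 = plaintext = 0xE43955
s_1 = Round(s_0, k_0) = 0x955D1C
s_2 = Round(s_1, k_1) = 0xD1C03D
s_3 = Round(s_2, k_2) = 0x03DA45
s_4 = Round(s_3, k_3) = 0xA4569F

0xA4569F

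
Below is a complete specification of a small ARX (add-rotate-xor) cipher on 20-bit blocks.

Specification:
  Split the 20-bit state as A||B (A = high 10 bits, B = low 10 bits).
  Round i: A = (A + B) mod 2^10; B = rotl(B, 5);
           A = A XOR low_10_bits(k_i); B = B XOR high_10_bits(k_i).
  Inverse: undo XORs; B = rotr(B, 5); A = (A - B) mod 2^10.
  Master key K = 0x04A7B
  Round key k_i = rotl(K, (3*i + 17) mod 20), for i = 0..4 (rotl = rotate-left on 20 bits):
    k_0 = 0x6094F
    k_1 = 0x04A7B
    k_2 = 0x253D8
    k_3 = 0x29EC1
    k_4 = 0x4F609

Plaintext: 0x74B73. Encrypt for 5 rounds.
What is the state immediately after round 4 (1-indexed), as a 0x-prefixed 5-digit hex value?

0x5AD0E

s_0 = plaintext = 0x74B73
s_1 = Round(s_0, k_0) = 0x02BF9
s_2 = Round(s_1, k_1) = 0x9E32D
s_3 = Round(s_2, k_2) = 0x9F52D
s_4 = Round(s_3, k_3) = 0x5AD0E
s_5 = Round(s_4, k_4) = 0x1C0F5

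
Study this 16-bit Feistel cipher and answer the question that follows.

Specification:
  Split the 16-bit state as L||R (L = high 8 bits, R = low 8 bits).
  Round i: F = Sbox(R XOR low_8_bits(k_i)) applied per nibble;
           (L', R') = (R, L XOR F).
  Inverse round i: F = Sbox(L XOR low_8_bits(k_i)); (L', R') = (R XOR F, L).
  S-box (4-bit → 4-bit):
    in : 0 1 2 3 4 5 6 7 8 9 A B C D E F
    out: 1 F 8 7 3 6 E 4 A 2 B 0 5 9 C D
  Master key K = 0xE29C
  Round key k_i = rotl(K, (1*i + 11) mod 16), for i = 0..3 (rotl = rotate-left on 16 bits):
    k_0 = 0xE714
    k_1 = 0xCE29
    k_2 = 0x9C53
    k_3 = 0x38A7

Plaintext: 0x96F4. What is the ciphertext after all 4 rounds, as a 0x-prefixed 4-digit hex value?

0x97C9

s_0 = plaintext = 0x96F4
s_1 = Round(s_0, k_0) = 0xF457
s_2 = Round(s_1, k_1) = 0x57B8
s_3 = Round(s_2, k_2) = 0xB897
s_4 = Round(s_3, k_3) = 0x97C9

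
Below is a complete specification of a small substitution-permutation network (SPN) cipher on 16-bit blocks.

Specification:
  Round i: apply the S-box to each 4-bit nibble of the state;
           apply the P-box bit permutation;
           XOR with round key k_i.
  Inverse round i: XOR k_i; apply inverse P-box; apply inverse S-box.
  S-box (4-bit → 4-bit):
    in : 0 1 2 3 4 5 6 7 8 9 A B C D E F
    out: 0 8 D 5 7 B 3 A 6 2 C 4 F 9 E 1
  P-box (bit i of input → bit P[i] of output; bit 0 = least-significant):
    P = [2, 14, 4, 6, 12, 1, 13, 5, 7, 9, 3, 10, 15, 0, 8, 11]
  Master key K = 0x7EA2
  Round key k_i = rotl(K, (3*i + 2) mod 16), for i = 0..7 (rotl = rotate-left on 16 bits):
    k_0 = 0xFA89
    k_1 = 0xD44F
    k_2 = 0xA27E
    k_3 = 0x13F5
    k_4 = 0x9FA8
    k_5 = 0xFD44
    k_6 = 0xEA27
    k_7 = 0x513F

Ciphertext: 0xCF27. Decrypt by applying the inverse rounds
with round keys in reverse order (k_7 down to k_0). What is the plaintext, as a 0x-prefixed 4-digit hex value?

s_0 = ciphertext = 0xCF27
s_1 = InvRound(s_0, k_7) = 0xDEFB
s_2 = InvRound(s_1, k_6) = 0x0232
s_3 = InvRound(s_2, k_5) = 0x27CC
s_4 = InvRound(s_3, k_4) = 0xD02D
s_5 = InvRound(s_4, k_3) = 0x340E
s_6 = InvRound(s_5, k_2) = 0xF7DA
s_7 = InvRound(s_6, k_1) = 0x86B3
s_8 = InvRound(s_7, k_0) = 0x1AC8

0x1AC8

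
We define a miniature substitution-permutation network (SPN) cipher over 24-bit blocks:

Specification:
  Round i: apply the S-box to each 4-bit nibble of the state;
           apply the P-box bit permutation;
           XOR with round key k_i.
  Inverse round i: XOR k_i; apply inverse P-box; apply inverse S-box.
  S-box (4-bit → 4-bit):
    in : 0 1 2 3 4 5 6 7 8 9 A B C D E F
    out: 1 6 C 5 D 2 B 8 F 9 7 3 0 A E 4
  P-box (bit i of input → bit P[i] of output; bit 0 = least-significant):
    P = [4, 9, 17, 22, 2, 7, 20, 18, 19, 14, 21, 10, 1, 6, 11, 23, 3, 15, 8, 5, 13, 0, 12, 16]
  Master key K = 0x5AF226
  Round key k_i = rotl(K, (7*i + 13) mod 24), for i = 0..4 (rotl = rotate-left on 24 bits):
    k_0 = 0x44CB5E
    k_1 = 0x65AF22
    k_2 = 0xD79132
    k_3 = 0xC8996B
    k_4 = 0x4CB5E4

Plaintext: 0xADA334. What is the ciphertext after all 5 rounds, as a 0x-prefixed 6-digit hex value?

0x827804

s_0 = plaintext = 0xADA334
s_1 = Round(s_0, k_0) = 0x3E7329
s_2 = Round(s_1, k_1) = 0x991E12
s_3 = Round(s_2, k_2) = 0xA4FDDA
s_4 = Round(s_3, k_3) = 0xCEE6D2
s_5 = Round(s_4, k_4) = 0x827804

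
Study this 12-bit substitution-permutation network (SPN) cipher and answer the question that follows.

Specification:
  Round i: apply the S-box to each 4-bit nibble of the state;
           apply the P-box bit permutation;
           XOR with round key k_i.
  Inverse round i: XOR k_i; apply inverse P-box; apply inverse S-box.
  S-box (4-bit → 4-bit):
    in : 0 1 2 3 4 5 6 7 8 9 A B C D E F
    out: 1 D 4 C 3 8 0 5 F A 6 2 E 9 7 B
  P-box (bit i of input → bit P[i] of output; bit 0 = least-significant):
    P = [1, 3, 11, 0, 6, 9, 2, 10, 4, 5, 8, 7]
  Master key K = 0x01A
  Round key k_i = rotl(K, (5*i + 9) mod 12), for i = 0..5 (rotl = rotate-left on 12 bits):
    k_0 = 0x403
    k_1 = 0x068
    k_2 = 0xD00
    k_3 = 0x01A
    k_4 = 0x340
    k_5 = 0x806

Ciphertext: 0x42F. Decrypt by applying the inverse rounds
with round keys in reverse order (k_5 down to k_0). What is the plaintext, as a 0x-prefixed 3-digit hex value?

0x95F

s_0 = ciphertext = 0x42F
s_1 = InvRound(s_0, k_5) = 0xB5C
s_2 = InvRound(s_1, k_4) = 0x02A
s_3 = InvRound(s_2, k_3) = 0x466
s_4 = InvRound(s_3, k_2) = 0xA77
s_5 = InvRound(s_4, k_1) = 0x0A8
s_6 = InvRound(s_5, k_0) = 0x95F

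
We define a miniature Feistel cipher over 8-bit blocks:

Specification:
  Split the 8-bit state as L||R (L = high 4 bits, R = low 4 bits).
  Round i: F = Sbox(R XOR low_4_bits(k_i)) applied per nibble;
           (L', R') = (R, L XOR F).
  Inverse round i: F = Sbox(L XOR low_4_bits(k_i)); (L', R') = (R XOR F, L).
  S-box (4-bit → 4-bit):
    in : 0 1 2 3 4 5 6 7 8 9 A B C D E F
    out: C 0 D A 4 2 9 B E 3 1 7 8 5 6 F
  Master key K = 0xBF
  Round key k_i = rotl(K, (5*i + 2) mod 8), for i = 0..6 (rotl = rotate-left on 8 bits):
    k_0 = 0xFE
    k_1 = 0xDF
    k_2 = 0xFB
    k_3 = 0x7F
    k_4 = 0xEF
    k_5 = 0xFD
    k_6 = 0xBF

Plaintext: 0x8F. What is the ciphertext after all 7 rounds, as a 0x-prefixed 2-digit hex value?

0x42

s_0 = plaintext = 0x8F
s_1 = Round(s_0, k_0) = 0xF8
s_2 = Round(s_1, k_1) = 0x84
s_3 = Round(s_2, k_2) = 0x47
s_4 = Round(s_3, k_3) = 0x7A
s_5 = Round(s_4, k_4) = 0xA5
s_6 = Round(s_5, k_5) = 0x54
s_7 = Round(s_6, k_6) = 0x42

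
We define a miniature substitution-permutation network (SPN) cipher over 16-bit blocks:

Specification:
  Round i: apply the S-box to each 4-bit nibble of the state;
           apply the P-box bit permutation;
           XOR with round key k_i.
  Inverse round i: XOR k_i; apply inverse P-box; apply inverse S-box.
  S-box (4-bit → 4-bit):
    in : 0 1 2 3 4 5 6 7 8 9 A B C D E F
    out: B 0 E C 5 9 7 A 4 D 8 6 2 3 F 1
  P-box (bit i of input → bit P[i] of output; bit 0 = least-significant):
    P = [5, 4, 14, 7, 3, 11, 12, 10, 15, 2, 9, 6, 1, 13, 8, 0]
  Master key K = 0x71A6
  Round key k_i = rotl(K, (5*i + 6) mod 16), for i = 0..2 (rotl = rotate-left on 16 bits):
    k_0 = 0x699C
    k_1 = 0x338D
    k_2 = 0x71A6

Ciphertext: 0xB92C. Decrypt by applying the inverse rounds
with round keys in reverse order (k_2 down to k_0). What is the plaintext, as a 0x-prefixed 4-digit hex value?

0x9DB7

s_0 = ciphertext = 0xB92C
s_1 = InvRound(s_0, k_2) = 0xFFD3
s_2 = InvRound(s_1, k_1) = 0xF00B
s_3 = InvRound(s_2, k_0) = 0x9DB7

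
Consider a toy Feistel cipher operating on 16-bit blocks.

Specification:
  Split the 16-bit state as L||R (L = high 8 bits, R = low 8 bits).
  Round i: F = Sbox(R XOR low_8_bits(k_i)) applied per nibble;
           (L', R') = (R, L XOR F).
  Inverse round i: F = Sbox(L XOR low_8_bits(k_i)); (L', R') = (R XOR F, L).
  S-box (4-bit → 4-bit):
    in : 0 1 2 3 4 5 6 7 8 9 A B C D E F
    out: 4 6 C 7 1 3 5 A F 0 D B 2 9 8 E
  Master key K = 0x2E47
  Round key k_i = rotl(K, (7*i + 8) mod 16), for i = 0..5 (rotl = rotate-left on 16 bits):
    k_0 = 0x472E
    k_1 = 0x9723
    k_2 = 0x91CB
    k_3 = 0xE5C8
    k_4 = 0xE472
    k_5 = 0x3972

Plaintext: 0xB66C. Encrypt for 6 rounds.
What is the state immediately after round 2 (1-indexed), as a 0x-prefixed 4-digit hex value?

0xAA9C

s_0 = plaintext = 0xB66C
s_1 = Round(s_0, k_0) = 0x6CAA
s_2 = Round(s_1, k_1) = 0xAA9C
s_3 = Round(s_2, k_2) = 0x9C90
s_4 = Round(s_3, k_3) = 0x90A3
s_5 = Round(s_4, k_4) = 0xA306
s_6 = Round(s_5, k_5) = 0x0602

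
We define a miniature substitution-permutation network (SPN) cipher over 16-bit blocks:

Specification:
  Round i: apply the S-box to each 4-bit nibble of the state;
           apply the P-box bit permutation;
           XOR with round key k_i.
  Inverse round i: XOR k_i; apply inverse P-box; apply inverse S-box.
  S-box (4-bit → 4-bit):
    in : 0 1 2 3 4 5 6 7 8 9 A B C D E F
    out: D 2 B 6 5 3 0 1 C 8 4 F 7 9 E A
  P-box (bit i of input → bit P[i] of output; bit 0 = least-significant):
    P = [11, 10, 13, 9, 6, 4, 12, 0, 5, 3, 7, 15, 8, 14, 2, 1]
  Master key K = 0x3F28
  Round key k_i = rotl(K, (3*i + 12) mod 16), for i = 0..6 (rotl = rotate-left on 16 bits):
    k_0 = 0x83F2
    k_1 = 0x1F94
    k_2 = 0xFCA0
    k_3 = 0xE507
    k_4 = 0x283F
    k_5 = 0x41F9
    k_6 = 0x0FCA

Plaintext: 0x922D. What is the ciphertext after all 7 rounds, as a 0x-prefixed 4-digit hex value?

s_0 = plaintext = 0x922D
s_1 = Round(s_0, k_0) = 0x0989
s_2 = Round(s_1, k_1) = 0x8C93
s_3 = Round(s_2, k_2) = 0xD80F
s_4 = Round(s_3, k_3) = 0x72C4
s_5 = Round(s_4, k_4) = 0x9147
s_6 = Round(s_5, k_5) = 0x59B3
s_7 = Round(s_6, k_6) = 0xFA9B

0xFA9B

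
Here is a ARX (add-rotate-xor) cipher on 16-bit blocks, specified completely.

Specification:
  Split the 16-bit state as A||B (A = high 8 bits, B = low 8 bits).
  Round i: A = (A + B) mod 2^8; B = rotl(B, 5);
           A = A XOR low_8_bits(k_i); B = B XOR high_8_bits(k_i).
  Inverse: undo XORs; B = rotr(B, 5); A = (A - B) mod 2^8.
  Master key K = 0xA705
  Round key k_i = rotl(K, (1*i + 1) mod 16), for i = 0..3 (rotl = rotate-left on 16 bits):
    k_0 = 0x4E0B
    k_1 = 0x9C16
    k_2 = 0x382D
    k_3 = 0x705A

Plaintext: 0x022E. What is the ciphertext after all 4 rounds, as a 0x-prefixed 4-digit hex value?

s_0 = plaintext = 0x022E
s_1 = Round(s_0, k_0) = 0x3B8B
s_2 = Round(s_1, k_1) = 0xD0ED
s_3 = Round(s_2, k_2) = 0x9085
s_4 = Round(s_3, k_3) = 0x4FC0

0x4FC0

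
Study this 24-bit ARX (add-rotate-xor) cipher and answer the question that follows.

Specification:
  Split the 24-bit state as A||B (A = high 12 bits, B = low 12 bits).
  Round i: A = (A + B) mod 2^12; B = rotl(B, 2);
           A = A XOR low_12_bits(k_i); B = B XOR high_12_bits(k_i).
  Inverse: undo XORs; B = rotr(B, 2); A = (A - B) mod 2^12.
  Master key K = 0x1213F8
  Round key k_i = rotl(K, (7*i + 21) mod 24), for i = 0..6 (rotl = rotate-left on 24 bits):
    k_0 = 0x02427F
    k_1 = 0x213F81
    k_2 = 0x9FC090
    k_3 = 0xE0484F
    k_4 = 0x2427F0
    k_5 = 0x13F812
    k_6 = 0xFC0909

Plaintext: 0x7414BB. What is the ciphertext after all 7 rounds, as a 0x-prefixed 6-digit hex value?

0x2BACF4

s_0 = plaintext = 0x7414BB
s_1 = Round(s_0, k_0) = 0x9832C9
s_2 = Round(s_1, k_1) = 0x3CD937
s_3 = Round(s_2, k_2) = 0xD94D22
s_4 = Round(s_3, k_3) = 0x2F9A8F
s_5 = Round(s_4, k_4) = 0xA7887C
s_6 = Round(s_5, k_5) = 0xAE60CD
s_7 = Round(s_6, k_6) = 0x2BACF4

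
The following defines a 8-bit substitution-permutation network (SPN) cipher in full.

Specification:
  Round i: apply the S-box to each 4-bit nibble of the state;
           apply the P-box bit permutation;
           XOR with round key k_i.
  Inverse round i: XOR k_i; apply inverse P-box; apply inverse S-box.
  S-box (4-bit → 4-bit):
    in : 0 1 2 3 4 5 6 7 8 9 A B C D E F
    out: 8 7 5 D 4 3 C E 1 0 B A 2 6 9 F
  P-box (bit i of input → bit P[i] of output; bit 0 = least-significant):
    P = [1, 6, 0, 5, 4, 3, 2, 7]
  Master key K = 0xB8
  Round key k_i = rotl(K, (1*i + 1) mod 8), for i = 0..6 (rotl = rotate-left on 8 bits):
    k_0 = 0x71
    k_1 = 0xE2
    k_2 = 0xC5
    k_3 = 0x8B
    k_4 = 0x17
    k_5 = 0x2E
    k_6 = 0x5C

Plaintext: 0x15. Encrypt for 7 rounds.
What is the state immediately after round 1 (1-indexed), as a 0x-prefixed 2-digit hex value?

0x2F

s_0 = plaintext = 0x15
s_1 = Round(s_0, k_0) = 0x2F
s_2 = Round(s_1, k_1) = 0x95
s_3 = Round(s_2, k_2) = 0x87
s_4 = Round(s_3, k_3) = 0xFA
s_5 = Round(s_4, k_4) = 0xE9
s_6 = Round(s_5, k_5) = 0xBE
s_7 = Round(s_6, k_6) = 0xF6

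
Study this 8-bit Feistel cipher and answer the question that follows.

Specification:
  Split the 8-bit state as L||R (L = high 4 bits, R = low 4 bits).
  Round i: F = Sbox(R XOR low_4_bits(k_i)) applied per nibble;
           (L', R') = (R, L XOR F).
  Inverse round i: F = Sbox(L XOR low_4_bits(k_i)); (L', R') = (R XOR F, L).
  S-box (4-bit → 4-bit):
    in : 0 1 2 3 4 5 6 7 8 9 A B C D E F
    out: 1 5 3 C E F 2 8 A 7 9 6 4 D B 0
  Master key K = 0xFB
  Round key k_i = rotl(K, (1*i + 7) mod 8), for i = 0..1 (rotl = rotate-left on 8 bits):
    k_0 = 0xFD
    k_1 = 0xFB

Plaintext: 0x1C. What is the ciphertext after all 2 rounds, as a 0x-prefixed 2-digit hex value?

s_0 = plaintext = 0x1C
s_1 = Round(s_0, k_0) = 0xC4
s_2 = Round(s_1, k_1) = 0x4C

0x4C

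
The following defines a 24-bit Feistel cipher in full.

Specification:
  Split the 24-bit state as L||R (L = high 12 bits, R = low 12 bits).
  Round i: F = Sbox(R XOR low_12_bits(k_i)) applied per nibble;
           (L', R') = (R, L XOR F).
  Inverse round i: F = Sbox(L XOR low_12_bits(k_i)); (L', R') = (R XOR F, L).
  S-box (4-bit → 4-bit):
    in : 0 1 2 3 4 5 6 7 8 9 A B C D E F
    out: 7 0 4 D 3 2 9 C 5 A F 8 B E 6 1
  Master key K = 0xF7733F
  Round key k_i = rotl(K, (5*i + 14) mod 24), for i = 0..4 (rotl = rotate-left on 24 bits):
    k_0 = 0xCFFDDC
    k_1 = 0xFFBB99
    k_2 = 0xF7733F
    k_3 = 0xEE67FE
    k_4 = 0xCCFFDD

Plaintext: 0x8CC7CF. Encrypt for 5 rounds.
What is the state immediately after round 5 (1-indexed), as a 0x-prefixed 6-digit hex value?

s_0 = plaintext = 0x8CC7CF
s_1 = Round(s_0, k_0) = 0x7CF7C1
s_2 = Round(s_1, k_1) = 0x7C1CEA
s_3 = Round(s_2, k_2) = 0xCEA623
s_4 = Round(s_3, k_3) = 0x623C04
s_5 = Round(s_4, k_4) = 0xC04BC9

0xC04BC9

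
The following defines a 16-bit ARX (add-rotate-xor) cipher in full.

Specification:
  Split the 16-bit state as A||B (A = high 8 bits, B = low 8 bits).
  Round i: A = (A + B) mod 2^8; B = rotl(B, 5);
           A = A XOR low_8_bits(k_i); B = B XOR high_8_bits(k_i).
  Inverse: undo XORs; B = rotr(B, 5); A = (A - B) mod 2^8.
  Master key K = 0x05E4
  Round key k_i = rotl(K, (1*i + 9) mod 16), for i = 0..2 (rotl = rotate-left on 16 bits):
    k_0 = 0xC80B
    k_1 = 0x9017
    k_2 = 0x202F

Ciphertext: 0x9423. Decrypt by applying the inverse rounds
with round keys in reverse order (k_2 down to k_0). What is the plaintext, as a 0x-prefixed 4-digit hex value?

0x1764

s_0 = ciphertext = 0x9423
s_1 = InvRound(s_0, k_2) = 0xA318
s_2 = InvRound(s_1, k_1) = 0x7044
s_3 = InvRound(s_2, k_0) = 0x1764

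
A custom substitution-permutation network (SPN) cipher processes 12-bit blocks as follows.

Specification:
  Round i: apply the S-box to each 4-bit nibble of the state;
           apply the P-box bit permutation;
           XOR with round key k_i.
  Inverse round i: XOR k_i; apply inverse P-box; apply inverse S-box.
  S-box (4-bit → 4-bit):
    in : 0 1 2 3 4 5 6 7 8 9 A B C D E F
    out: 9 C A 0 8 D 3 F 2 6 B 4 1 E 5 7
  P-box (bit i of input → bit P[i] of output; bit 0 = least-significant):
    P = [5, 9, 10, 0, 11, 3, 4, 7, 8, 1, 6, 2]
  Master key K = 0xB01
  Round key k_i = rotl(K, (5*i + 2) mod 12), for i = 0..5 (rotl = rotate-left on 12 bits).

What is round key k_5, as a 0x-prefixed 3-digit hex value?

K = 0xB01
k_0 = rotl(K, (5*0+2) mod 12) = rotl(K, 2) = 0xC06
k_1 = rotl(K, (5*1+2) mod 12) = rotl(K, 7) = 0x0D8
k_2 = rotl(K, (5*2+2) mod 12) = rotl(K, 0) = 0xB01
k_3 = rotl(K, (5*3+2) mod 12) = rotl(K, 5) = 0x036
k_4 = rotl(K, (5*4+2) mod 12) = rotl(K, 10) = 0x6C0
k_5 = rotl(K, (5*5+2) mod 12) = rotl(K, 3) = 0x80D

0x80D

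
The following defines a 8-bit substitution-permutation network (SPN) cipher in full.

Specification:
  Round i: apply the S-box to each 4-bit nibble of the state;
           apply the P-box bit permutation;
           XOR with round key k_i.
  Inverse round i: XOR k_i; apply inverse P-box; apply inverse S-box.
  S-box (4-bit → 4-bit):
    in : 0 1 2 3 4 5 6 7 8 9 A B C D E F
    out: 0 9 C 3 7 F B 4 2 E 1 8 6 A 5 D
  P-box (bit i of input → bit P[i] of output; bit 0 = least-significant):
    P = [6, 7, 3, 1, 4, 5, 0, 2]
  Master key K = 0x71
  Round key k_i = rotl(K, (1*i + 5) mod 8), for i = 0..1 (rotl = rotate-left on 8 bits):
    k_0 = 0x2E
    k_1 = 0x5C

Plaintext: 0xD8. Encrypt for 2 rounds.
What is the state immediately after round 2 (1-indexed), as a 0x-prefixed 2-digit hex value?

s_0 = plaintext = 0xD8
s_1 = Round(s_0, k_0) = 0x8A
s_2 = Round(s_1, k_1) = 0x3C

0x3C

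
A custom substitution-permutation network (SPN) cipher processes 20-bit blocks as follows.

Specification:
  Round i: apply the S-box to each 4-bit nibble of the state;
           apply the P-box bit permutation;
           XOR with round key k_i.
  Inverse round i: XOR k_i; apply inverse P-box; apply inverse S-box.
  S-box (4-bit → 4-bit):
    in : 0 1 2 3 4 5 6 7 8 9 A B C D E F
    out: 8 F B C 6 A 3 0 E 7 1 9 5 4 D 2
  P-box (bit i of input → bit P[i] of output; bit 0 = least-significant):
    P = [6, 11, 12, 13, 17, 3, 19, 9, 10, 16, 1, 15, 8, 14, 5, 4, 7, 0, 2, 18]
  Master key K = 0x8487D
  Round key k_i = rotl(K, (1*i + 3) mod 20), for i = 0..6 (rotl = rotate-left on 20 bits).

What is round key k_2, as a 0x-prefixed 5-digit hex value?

0x90FB0

K = 0x8487D
k_0 = rotl(K, (1*0+3) mod 20) = rotl(K, 3) = 0x243EC
k_1 = rotl(K, (1*1+3) mod 20) = rotl(K, 4) = 0x487D8
k_2 = rotl(K, (1*2+3) mod 20) = rotl(K, 5) = 0x90FB0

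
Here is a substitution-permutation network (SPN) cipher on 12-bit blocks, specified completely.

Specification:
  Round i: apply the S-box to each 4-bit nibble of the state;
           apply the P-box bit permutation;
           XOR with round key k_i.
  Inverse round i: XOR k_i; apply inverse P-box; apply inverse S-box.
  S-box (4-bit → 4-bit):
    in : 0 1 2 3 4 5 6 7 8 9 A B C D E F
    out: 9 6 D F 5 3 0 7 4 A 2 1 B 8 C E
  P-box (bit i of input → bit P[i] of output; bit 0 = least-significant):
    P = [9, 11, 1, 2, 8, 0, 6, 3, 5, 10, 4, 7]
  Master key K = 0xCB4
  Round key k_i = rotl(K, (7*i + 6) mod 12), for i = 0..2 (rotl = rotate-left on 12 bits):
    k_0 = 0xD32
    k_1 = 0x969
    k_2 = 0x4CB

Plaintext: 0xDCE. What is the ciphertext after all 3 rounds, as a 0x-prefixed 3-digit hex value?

s_0 = plaintext = 0xDCE
s_1 = Round(s_0, k_0) = 0xCBD
s_2 = Round(s_1, k_1) = 0xCCD
s_3 = Round(s_2, k_2) = 0x166

0x166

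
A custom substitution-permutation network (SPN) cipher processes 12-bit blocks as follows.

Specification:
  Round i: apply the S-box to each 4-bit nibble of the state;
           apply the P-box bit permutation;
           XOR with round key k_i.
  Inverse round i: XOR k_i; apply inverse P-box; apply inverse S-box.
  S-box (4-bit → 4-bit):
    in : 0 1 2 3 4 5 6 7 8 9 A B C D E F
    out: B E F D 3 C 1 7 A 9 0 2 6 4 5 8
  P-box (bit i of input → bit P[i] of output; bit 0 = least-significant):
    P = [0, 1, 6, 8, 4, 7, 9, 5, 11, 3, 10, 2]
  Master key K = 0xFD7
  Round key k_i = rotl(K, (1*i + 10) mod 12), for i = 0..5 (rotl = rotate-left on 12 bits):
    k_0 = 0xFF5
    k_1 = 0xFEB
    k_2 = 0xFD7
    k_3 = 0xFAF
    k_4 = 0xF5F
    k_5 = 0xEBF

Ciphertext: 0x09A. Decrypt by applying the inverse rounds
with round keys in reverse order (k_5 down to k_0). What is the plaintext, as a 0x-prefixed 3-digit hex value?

s_0 = ciphertext = 0x09A
s_1 = InvRound(s_0, k_5) = 0x356
s_2 = InvRound(s_1, k_4) = 0x7A6
s_3 = InvRound(s_2, k_3) = 0x4A6
s_4 = InvRound(s_3, k_2) = 0x633
s_5 = InvRound(s_4, k_1) = 0x445
s_6 = InvRound(s_5, k_0) = 0x62F

0x62F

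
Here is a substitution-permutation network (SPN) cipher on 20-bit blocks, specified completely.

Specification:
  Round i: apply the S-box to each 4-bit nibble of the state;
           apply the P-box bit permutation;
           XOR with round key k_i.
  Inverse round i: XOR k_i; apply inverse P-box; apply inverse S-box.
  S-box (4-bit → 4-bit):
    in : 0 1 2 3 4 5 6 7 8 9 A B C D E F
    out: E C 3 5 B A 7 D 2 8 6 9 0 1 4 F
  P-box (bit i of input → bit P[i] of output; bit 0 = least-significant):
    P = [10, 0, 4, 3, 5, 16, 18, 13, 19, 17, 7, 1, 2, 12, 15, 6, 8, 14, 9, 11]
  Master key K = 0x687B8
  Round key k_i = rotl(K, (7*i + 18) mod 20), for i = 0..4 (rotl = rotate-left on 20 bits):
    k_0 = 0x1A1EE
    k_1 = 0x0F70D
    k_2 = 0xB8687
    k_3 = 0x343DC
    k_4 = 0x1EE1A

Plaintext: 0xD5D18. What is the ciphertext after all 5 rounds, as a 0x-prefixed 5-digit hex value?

s_0 = plaintext = 0xD5D18
s_1 = Round(s_0, k_0) = 0xD90AF
s_2 = Round(s_1, k_1) = 0x7F2D6
s_3 = Round(s_2, k_2) = 0x119F2
s_4 = Round(s_3, k_3) = 0x6EDBF
s_5 = Round(s_4, k_4) = 0x90923

0x90923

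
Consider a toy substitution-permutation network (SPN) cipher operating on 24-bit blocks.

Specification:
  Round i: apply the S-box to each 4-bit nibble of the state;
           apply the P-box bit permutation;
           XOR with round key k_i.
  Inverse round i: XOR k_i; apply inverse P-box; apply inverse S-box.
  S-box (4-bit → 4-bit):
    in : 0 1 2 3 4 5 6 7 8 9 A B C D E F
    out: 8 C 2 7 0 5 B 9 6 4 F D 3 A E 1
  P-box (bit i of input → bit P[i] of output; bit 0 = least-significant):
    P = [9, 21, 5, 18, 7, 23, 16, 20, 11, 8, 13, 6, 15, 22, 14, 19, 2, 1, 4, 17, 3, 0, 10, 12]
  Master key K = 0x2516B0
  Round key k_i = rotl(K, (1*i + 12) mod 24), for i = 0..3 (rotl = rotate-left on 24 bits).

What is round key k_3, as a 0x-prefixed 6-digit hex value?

0x58128B

K = 0x2516B0
k_0 = rotl(K, (1*0+12) mod 24) = rotl(K, 12) = 0x6B0251
k_1 = rotl(K, (1*1+12) mod 24) = rotl(K, 13) = 0xD604A2
k_2 = rotl(K, (1*2+12) mod 24) = rotl(K, 14) = 0xAC0945
k_3 = rotl(K, (1*3+12) mod 24) = rotl(K, 15) = 0x58128B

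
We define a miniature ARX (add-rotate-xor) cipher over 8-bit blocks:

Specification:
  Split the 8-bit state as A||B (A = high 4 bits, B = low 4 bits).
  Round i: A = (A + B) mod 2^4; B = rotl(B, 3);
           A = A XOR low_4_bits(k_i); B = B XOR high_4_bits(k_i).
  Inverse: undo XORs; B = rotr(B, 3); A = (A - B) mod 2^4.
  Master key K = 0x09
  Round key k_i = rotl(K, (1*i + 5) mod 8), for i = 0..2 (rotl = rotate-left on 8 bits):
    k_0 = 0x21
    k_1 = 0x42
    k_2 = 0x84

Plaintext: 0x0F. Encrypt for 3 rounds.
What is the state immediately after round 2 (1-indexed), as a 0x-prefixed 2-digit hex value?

s_0 = plaintext = 0x0F
s_1 = Round(s_0, k_0) = 0xED
s_2 = Round(s_1, k_1) = 0x9A
s_3 = Round(s_2, k_2) = 0x7D

0x9A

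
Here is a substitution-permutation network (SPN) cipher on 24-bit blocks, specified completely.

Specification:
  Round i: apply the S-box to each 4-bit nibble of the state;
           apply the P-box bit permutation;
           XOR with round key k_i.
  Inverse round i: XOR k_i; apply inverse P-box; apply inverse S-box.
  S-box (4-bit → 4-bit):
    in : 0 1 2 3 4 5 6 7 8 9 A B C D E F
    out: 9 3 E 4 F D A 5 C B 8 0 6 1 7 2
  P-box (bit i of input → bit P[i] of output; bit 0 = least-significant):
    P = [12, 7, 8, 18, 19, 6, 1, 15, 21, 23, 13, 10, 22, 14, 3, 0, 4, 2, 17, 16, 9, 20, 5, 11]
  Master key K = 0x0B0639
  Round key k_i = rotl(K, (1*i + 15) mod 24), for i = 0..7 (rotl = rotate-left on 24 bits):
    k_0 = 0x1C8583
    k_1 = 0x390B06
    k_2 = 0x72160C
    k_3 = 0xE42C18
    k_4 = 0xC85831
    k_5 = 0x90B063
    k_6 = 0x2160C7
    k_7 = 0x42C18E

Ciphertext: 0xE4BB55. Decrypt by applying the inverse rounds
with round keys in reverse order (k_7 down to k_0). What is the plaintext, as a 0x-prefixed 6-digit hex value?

s_0 = ciphertext = 0xE4BB55
s_1 = InvRound(s_0, k_7) = 0x072EC9
s_2 = InvRound(s_1, k_6) = 0x0CC03A
s_3 = InvRound(s_2, k_5) = 0xFD2C10
s_4 = InvRound(s_3, k_4) = 0xCA65B0
s_5 = InvRound(s_4, k_3) = 0x83CDD2
s_6 = InvRound(s_5, k_2) = 0x99E12E
s_7 = InvRound(s_6, k_1) = 0x5BCEAB
s_8 = InvRound(s_7, k_0) = 0x58EBB8

0x58EBB8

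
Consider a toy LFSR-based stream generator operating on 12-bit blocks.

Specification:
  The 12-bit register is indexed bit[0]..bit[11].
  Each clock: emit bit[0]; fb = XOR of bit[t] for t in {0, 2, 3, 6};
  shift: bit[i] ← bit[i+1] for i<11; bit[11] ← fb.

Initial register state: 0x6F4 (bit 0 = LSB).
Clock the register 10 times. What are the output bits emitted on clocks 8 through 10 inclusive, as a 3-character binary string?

101

reg_0 = 0x6F4
clock 1: out=0, reg = 0x37A
clock 2: out=0, reg = 0x1BD
clock 3: out=1, reg = 0x8DE
clock 4: out=0, reg = 0xC6F
clock 5: out=1, reg = 0x637
clock 6: out=1, reg = 0x31B
clock 7: out=1, reg = 0x18D
clock 8: out=1, reg = 0x8C6
clock 9: out=0, reg = 0x463
clock 10: out=1, reg = 0x231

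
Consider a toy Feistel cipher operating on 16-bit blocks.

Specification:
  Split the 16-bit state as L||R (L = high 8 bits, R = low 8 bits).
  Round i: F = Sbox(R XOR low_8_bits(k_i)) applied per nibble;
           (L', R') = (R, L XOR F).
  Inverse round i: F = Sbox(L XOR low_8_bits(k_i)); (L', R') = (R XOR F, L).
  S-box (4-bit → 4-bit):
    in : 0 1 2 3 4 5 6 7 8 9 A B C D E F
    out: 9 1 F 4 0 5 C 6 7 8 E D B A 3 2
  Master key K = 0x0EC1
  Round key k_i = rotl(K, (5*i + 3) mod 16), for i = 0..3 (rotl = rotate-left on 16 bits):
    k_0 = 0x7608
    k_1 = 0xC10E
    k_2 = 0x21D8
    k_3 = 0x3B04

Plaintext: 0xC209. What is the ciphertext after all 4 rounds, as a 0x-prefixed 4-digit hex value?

s_0 = plaintext = 0xC209
s_1 = Round(s_0, k_0) = 0x0953
s_2 = Round(s_1, k_1) = 0x5353
s_3 = Round(s_2, k_2) = 0x532E
s_4 = Round(s_3, k_3) = 0x2EAD

0x2EAD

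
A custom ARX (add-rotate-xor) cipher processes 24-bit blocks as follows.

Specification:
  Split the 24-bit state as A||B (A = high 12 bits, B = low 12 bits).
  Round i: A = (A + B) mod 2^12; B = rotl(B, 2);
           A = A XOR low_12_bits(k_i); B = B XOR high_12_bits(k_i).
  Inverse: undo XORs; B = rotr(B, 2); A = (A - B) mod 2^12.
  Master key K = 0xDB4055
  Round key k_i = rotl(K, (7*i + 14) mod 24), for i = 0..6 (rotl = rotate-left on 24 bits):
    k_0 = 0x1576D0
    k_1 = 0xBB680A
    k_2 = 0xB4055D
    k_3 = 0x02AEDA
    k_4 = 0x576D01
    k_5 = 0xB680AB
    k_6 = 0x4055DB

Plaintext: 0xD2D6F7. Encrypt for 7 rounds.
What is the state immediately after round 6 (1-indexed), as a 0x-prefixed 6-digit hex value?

0x2CF025

s_0 = plaintext = 0xD2D6F7
s_1 = Round(s_0, k_0) = 0x2F4A8A
s_2 = Round(s_1, k_1) = 0x57419C
s_3 = Round(s_2, k_2) = 0x24DD30
s_4 = Round(s_3, k_3) = 0x1A74E9
s_5 = Round(s_4, k_4) = 0xB916D3
s_6 = Round(s_5, k_5) = 0x2CF025
s_7 = Round(s_6, k_6) = 0x72F491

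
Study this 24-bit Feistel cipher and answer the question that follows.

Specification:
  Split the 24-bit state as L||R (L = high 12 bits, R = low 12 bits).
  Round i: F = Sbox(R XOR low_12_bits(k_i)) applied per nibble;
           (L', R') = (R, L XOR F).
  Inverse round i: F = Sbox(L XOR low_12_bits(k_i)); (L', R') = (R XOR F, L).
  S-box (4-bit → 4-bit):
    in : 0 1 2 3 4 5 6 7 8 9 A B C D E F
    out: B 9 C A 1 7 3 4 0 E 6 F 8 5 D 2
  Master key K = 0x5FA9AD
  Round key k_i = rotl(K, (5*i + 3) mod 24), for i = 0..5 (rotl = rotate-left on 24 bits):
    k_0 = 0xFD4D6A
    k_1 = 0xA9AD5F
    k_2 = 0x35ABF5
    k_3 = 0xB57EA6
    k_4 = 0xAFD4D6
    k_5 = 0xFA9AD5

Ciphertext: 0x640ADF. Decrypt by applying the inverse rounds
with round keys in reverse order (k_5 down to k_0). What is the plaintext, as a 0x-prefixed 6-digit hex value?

0x4FA2BA

s_0 = ciphertext = 0x640ADF
s_1 = InvRound(s_0, k_5) = 0x238640
s_2 = InvRound(s_1, k_4) = 0x59D238
s_3 = InvRound(s_2, k_3) = 0xD9759D
s_4 = InvRound(s_3, k_2) = 0x6A1D97
s_5 = InvRound(s_4, k_1) = 0x2BA6A1
s_6 = InvRound(s_5, k_0) = 0x4FA2BA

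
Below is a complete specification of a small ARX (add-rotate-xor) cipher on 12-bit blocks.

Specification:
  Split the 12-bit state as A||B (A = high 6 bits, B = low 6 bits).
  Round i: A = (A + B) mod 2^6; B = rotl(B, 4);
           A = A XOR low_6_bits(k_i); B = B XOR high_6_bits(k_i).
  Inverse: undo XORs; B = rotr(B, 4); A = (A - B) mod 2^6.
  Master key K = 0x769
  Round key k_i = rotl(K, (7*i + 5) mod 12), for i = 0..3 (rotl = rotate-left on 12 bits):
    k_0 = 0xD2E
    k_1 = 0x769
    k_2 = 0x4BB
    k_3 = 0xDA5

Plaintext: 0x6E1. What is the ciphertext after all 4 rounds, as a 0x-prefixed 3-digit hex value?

s_0 = plaintext = 0x6E1
s_1 = Round(s_0, k_0) = 0x4AC
s_2 = Round(s_1, k_1) = 0x5D6
s_3 = Round(s_2, k_2) = 0x5B7
s_4 = Round(s_3, k_3) = 0xA0B

0xA0B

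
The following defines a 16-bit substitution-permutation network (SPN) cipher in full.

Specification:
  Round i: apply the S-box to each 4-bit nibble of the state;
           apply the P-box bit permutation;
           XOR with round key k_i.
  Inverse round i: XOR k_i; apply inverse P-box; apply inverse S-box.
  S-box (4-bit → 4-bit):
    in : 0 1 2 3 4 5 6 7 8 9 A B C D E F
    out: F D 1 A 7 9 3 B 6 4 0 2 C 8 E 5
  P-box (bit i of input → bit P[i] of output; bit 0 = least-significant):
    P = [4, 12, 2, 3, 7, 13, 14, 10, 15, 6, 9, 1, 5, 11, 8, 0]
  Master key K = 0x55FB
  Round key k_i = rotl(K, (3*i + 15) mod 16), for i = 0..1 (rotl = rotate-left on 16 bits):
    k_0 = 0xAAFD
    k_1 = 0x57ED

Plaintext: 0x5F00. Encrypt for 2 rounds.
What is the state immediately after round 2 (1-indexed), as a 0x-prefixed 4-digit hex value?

s_0 = plaintext = 0x5F00
s_1 = Round(s_0, k_0) = 0x5C40
s_2 = Round(s_1, k_1) = 0x2552

0x2552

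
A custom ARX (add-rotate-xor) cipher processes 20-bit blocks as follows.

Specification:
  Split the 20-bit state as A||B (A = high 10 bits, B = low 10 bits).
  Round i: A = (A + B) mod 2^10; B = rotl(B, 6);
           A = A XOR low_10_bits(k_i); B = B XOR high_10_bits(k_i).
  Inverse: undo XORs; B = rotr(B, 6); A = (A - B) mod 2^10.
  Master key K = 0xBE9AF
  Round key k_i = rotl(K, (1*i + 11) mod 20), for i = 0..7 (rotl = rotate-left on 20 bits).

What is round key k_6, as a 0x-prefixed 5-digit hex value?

0xF7D35

K = 0xBE9AF
k_0 = rotl(K, (1*0+11) mod 20) = rotl(K, 11) = 0xD7DF4
k_1 = rotl(K, (1*1+11) mod 20) = rotl(K, 12) = 0xAFBE9
k_2 = rotl(K, (1*2+11) mod 20) = rotl(K, 13) = 0x5F7D3
k_3 = rotl(K, (1*3+11) mod 20) = rotl(K, 14) = 0xBEFA6
k_4 = rotl(K, (1*4+11) mod 20) = rotl(K, 15) = 0x7DF4D
k_5 = rotl(K, (1*5+11) mod 20) = rotl(K, 16) = 0xFBE9A
k_6 = rotl(K, (1*6+11) mod 20) = rotl(K, 17) = 0xF7D35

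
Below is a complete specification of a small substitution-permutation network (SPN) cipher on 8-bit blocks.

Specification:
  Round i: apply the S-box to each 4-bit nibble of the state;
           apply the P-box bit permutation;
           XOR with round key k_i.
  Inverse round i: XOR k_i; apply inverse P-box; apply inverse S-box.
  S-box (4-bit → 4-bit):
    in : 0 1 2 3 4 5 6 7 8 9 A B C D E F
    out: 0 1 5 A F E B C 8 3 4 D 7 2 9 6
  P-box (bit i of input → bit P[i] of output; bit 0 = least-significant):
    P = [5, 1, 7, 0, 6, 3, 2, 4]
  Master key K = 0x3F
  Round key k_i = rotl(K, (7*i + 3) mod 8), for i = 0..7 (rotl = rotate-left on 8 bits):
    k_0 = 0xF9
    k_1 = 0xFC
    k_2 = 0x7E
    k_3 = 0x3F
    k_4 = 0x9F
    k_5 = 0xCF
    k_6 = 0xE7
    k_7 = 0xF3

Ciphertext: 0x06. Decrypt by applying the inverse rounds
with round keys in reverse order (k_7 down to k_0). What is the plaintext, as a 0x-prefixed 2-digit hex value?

0x69

s_0 = ciphertext = 0x06
s_1 = InvRound(s_0, k_7) = 0xBB
s_2 = InvRound(s_1, k_6) = 0x40
s_3 = InvRound(s_2, k_5) = 0xF5
s_4 = InvRound(s_3, k_4) = 0x99
s_5 = InvRound(s_4, k_3) = 0xAC
s_6 = InvRound(s_5, k_2) = 0xEF
s_7 = InvRound(s_6, k_1) = 0x83
s_8 = InvRound(s_7, k_0) = 0x69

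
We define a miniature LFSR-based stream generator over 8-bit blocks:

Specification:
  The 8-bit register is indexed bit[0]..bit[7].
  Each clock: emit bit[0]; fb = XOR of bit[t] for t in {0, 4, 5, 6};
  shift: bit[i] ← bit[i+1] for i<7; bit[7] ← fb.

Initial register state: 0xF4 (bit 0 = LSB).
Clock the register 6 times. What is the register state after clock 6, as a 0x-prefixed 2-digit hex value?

reg_0 = 0xF4
clock 1: out=0, reg = 0xFA
clock 2: out=0, reg = 0xFD
clock 3: out=1, reg = 0x7E
clock 4: out=0, reg = 0xBF
clock 5: out=1, reg = 0xDF
clock 6: out=1, reg = 0xEF

0xEF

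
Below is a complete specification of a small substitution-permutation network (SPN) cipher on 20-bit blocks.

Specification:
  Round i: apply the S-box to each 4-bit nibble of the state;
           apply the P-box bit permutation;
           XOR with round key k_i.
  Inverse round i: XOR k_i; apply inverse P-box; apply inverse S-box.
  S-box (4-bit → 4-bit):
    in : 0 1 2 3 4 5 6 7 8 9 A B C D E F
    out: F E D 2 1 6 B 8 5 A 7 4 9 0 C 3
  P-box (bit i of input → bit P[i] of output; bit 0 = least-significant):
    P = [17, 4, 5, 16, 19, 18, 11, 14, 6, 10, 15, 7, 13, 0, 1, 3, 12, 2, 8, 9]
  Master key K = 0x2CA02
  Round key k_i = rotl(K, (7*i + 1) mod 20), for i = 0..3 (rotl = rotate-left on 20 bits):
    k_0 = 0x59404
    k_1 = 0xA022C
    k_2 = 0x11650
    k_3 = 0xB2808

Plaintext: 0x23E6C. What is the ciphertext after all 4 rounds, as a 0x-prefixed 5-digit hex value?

0xACE30

s_0 = plaintext = 0x23E6C
s_1 = Round(s_0, k_0) = 0xA4785
s_2 = Round(s_1, k_1) = 0x23B98
s_3 = Round(s_2, k_2) = 0x7C571
s_4 = Round(s_3, k_3) = 0xACE30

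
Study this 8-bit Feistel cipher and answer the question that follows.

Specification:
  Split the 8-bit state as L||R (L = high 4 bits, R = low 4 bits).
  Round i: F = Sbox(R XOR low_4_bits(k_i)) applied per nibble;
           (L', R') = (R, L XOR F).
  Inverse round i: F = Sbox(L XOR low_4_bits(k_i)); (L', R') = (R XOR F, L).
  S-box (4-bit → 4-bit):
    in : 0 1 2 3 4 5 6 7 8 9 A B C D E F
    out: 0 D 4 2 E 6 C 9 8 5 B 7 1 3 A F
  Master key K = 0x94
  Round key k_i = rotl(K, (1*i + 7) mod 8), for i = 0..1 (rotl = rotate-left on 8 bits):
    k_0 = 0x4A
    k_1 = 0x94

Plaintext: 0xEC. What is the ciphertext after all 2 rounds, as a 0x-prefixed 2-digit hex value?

0x20

s_0 = plaintext = 0xEC
s_1 = Round(s_0, k_0) = 0xC2
s_2 = Round(s_1, k_1) = 0x20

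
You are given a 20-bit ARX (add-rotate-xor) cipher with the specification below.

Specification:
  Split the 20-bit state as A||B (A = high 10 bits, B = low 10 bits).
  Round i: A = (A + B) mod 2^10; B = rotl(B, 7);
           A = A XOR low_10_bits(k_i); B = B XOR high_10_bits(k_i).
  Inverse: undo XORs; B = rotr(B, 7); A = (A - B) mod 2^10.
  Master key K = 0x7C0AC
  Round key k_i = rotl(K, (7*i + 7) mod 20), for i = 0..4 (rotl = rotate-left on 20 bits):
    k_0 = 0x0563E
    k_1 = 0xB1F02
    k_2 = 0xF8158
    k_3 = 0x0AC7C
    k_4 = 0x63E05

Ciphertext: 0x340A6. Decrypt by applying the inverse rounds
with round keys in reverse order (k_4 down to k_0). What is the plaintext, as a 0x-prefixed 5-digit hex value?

0xD7131

s_0 = ciphertext = 0x340A6
s_1 = InvRound(s_0, k_4) = 0x62D4A
s_2 = InvRound(s_1, k_3) = 0xBB70A
s_3 = InvRound(s_2, k_2) = 0x19351
s_4 = InvRound(s_3, k_1) = 0xACCB3
s_5 = InvRound(s_4, k_0) = 0xD7131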